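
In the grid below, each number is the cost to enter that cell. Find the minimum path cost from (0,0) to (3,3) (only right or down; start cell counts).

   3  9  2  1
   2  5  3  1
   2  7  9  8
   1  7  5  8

One optimal route is [0,0]→[1,0]→[2,0]→[3,0]→[3,1]→[3,2]→[3,3].
Its cost is 3 + 2 + 2 + 1 + 7 + 5 + 8 = 28.
(Top row then right column would cost 32.)

28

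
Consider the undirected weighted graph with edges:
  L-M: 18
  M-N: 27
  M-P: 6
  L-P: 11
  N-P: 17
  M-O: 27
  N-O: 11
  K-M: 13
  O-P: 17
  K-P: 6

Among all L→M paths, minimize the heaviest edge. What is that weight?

11

Some routes from L to M:
L→P→N→O→M: max(11, 17, 11, 27) = 27
L→P→N→M: max(11, 17, 27) = 27
L→P→O→M: max(11, 17, 27) = 27
L→P→K→M: max(11, 6, 13) = 13
L→P→M: max(11, 6) = 11
L→M: max(18) = 18
Smallest bottleneck: 11.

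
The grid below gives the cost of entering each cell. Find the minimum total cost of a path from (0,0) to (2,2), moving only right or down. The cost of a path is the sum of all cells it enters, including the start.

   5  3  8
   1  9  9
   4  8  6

One optimal route is r0c0 → r1c0 → r2c0 → r2c1 → r2c2.
Its cost is 5 + 1 + 4 + 8 + 6 = 24.
For comparison, the top-then-right route costs 31.

24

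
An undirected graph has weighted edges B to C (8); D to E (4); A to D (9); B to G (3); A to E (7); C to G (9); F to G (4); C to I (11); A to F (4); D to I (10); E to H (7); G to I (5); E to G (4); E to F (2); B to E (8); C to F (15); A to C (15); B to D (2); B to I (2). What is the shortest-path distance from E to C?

Checking several routes:
E -> G -> B -> C: 4 + 3 + 8 = 15
E -> G -> C: 4 + 9 = 13
E -> D -> B -> C: 4 + 2 + 8 = 14
E -> F -> G -> C: 2 + 4 + 9 = 15
Best route has total 13.

13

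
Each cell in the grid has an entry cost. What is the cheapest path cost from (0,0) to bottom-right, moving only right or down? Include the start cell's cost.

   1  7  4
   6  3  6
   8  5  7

22

One optimal route is [0,0]→[1,0]→[1,1]→[2,1]→[2,2].
Its cost is 1 + 6 + 3 + 5 + 7 = 22.
For comparison, the top-then-right route costs 25.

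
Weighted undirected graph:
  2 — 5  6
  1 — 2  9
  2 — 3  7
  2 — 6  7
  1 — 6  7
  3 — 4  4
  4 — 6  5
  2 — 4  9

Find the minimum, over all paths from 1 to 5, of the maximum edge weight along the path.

7

Paths from 1 to 5:
1-6-2-5: max(7, 7, 6) = 7
1-6-4-3-2-5: max(7, 5, 4, 7, 6) = 7
1-2-5: max(9, 6) = 9
1-6-4-2-5: max(7, 5, 9, 6) = 9
Smallest bottleneck: 7.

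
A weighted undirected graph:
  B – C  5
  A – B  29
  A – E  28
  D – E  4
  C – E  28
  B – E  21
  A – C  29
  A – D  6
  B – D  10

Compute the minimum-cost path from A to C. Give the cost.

Some routes from A to C:
A→D→E→C: 6 + 4 + 28 = 38
A→B→C: 29 + 5 = 34
A→D→B→C: 6 + 10 + 5 = 21
A→C: 29
A→D→E→B→C: 6 + 4 + 21 + 5 = 36
Shortest: 21.

21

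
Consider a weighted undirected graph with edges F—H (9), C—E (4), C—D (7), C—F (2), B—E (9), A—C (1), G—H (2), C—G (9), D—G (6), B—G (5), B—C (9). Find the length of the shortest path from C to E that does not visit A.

4

Some routes from C to E avoiding A:
C → G → B → E: 9 + 5 + 9 = 23
C → B → E: 9 + 9 = 18
C → E: 4
Shortest: 4.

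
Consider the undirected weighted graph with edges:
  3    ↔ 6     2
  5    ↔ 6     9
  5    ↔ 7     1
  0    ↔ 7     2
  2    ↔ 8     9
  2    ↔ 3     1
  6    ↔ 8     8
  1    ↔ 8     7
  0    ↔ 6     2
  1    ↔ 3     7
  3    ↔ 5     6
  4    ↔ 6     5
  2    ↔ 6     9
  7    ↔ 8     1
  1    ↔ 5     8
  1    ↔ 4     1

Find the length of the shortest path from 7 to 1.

8

Checking several routes:
7 → 8 → 6 → 4 → 1: 1 + 8 + 5 + 1 = 15
7 → 0 → 6 → 3 → 1: 2 + 2 + 2 + 7 = 13
7 → 0 → 6 → 4 → 1: 2 + 2 + 5 + 1 = 10
7 → 5 → 1: 1 + 8 = 9
7 → 5 → 3 → 1: 1 + 6 + 7 = 14
7 → 8 → 1: 1 + 7 = 8
The minimum is 8.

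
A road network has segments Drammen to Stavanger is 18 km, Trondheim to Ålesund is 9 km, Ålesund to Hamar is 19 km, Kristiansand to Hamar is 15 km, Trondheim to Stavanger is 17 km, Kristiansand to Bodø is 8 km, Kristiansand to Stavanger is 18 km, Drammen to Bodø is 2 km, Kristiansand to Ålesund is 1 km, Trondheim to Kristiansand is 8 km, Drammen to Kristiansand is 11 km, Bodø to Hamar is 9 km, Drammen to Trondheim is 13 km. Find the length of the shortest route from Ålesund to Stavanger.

19

A few of the Ålesund→Stavanger routes:
Ålesund -> Kristiansand -> Trondheim -> Stavanger: 1 + 8 + 17 = 26
Ålesund -> Trondheim -> Stavanger: 9 + 17 = 26
Ålesund -> Kristiansand -> Stavanger: 1 + 18 = 19
Ålesund -> Kristiansand -> Bodø -> Drammen -> Stavanger: 1 + 8 + 2 + 18 = 29
Best route has total 19 km.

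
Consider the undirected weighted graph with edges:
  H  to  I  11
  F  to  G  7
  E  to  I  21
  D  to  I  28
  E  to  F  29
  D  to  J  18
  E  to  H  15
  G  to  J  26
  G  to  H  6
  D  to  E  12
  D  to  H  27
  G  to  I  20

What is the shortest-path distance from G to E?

21

Checking several routes:
G -> F -> E: 7 + 29 = 36
G -> H -> E: 6 + 15 = 21
G -> H -> I -> E: 6 + 11 + 21 = 38
Best route has total 21.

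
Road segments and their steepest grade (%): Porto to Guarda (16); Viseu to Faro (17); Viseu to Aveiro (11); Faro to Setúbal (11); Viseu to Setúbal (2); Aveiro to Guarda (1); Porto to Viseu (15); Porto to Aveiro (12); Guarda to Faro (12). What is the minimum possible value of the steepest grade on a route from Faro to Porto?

Comparing a few candidate routes:
Faro - Guarda - Aveiro - Viseu - Porto: max(12, 1, 11, 15) = 15
Faro - Setúbal - Viseu - Porto: max(11, 2, 15) = 15
Faro - Guarda - Aveiro - Porto: max(12, 1, 12) = 12
Faro - Setúbal - Viseu - Aveiro - Porto: max(11, 2, 11, 12) = 12
The minimum achievable maximum is 12%.

12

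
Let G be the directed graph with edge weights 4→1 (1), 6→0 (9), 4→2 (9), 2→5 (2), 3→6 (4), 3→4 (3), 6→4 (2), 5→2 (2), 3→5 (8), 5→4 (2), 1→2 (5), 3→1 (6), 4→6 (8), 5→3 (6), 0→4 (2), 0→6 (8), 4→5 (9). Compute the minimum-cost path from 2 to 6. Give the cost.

Candidate routes:
2 → 5 → 3 → 6: 2 + 6 + 4 = 12
2 → 5 → 3 → 4 → 6: 2 + 6 + 3 + 8 = 19
2 → 5 → 4 → 6: 2 + 2 + 8 = 12
Shortest: 12.

12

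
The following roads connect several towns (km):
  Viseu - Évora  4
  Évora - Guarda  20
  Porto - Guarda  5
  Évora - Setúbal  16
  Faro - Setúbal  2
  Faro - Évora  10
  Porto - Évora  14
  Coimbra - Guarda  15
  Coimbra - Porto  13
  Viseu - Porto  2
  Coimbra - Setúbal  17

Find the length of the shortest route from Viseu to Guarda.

A few of the Viseu→Guarda routes:
Viseu → Évora → Guarda: 4 + 20 = 24
Viseu → Évora → Porto → Guarda: 4 + 14 + 5 = 23
Viseu → Porto → Guarda: 2 + 5 = 7
Viseu → Porto → Coimbra → Guarda: 2 + 13 + 15 = 30
Shortest: 7 km.

7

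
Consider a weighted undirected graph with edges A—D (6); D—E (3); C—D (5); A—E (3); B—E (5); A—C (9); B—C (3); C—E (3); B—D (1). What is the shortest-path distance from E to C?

3

Checking several routes:
E - D - B - C: 3 + 1 + 3 = 7
E - D - C: 3 + 5 = 8
E - C: 3
E - B - C: 5 + 3 = 8
Best route has total 3.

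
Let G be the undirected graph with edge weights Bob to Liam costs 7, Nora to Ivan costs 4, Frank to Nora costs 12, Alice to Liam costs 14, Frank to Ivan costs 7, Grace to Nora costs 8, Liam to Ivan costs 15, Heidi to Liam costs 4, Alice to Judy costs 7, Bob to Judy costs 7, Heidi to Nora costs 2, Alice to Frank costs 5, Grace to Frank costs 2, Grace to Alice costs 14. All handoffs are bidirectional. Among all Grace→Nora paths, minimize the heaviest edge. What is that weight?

7

Checking several routes:
Grace-Frank-Alice-Judy-Bob-Liam-Heidi-Nora: max(2, 5, 7, 7, 7, 4, 2) = 7
Grace-Frank-Ivan-Nora: max(2, 7, 4) = 7
Grace-Nora: max(8) = 8
Grace-Frank-Nora: max(2, 12) = 12
Best route has worst link 7.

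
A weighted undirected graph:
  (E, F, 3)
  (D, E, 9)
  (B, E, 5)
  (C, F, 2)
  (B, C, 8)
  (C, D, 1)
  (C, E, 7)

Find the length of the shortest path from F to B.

Checking several routes:
F→C→D→E→B: 2 + 1 + 9 + 5 = 17
F→E→C→B: 3 + 7 + 8 = 18
F→C→B: 2 + 8 = 10
F→E→B: 3 + 5 = 8
F→C→E→B: 2 + 7 + 5 = 14
Best route has total 8.

8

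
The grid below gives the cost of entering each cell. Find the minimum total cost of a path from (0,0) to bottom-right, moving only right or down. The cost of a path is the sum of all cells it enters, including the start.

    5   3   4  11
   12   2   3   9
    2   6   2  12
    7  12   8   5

28

Best path: r0c0 r0c1 r1c1 r1c2 r2c2 r3c2 r3c3
Cost: 5 + 3 + 2 + 3 + 2 + 8 + 5 = 28
(Top row then right column would cost 49.)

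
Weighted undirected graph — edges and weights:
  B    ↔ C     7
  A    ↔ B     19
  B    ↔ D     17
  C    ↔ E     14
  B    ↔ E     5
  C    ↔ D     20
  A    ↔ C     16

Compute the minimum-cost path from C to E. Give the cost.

Comparing a few candidate routes:
C → E: 14
C → A → B → E: 16 + 19 + 5 = 40
C → B → E: 7 + 5 = 12
The minimum is 12.

12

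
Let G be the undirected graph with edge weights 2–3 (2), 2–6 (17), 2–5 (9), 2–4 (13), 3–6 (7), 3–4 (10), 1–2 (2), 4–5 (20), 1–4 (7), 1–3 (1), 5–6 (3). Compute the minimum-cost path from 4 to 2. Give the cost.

9

Checking several routes:
4 -> 3 -> 2: 10 + 2 = 12
4 -> 1 -> 3 -> 2: 7 + 1 + 2 = 10
4 -> 1 -> 2: 7 + 2 = 9
Best route has total 9.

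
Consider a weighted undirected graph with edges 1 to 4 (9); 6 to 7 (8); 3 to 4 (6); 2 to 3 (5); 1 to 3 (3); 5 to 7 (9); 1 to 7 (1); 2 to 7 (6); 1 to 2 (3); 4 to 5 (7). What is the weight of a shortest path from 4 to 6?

A few of the 4→6 routes:
4 -> 3 -> 2 -> 1 -> 7 -> 6: 6 + 5 + 3 + 1 + 8 = 23
4 -> 1 -> 7 -> 6: 9 + 1 + 8 = 18
4 -> 3 -> 2 -> 7 -> 6: 6 + 5 + 6 + 8 = 25
4 -> 3 -> 1 -> 7 -> 6: 6 + 3 + 1 + 8 = 18
4 -> 5 -> 7 -> 6: 7 + 9 + 8 = 24
Best route has total 18.

18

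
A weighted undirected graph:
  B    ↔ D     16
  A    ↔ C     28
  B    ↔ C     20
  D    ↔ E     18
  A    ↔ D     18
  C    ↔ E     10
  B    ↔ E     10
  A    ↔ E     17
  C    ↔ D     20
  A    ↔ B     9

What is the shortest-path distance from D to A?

18

A few of the D→A routes:
D→B→A: 16 + 9 = 25
D→A: 18
D→E→A: 18 + 17 = 35
Best route has total 18.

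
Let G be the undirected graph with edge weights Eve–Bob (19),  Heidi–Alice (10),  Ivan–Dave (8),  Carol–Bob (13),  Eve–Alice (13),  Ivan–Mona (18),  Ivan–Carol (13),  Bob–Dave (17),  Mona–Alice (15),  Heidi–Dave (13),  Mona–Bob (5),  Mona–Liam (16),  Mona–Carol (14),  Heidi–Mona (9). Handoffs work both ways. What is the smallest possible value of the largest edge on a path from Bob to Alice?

Some routes from Bob to Alice:
Bob → Mona → Carol → Ivan → Dave → Heidi → Alice: max(5, 14, 13, 8, 13, 10) = 14
Bob → Carol → Ivan → Dave → Heidi → Mona → Alice: max(13, 13, 8, 13, 9, 15) = 15
Bob → Mona → Heidi → Alice: max(5, 9, 10) = 10
Bob → Carol → Mona → Heidi → Alice: max(13, 14, 9, 10) = 14
Bob → Carol → Ivan → Dave → Heidi → Alice: max(13, 13, 8, 13, 10) = 13
The minimum achievable maximum is 10.

10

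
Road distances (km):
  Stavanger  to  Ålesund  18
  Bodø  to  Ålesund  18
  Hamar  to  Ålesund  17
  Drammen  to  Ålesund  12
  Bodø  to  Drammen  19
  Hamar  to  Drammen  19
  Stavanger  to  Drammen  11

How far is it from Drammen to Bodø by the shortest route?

Candidate routes:
Drammen -> Stavanger -> Ålesund -> Bodø: 11 + 18 + 18 = 47
Drammen -> Ålesund -> Bodø: 12 + 18 = 30
Drammen -> Bodø: 19
Drammen -> Hamar -> Ålesund -> Bodø: 19 + 17 + 18 = 54
The minimum is 19 km.

19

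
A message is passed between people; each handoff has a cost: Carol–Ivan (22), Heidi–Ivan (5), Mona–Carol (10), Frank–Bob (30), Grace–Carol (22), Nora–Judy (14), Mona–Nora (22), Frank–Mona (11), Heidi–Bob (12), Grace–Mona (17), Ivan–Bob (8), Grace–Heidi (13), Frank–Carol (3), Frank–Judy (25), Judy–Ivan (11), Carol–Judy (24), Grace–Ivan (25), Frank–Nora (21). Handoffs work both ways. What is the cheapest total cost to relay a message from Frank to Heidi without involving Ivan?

38

Checking several routes:
Frank→Carol→Grace→Heidi: 3 + 22 + 13 = 38
Frank→Bob→Heidi: 30 + 12 = 42
Frank→Mona→Grace→Heidi: 11 + 17 + 13 = 41
Best route has total 38.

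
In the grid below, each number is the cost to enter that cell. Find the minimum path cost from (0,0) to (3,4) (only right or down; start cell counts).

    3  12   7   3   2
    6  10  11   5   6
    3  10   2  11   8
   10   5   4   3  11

Path [0,0] → [1,0] → [2,0] → [2,1] → [2,2] → [3,2] → [3,3] → [3,4]: 3 + 6 + 3 + 10 + 2 + 4 + 3 + 11 = 42.
(Top row then right column would cost 52.)

42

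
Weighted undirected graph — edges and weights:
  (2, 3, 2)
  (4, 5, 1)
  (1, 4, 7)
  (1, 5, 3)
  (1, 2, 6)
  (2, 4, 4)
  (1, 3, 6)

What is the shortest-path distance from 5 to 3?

A few of the 5→3 routes:
5 → 1 → 3: 3 + 6 = 9
5 → 4 → 2 → 3: 1 + 4 + 2 = 7
5 → 1 → 2 → 3: 3 + 6 + 2 = 11
5 → 4 → 1 → 3: 1 + 7 + 6 = 14
Shortest: 7.

7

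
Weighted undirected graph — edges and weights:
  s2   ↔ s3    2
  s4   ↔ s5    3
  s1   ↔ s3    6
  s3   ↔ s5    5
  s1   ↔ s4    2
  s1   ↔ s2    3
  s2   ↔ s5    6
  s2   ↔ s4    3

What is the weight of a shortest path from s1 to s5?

5

Checking several routes:
s1 -> s3 -> s5: 6 + 5 = 11
s1 -> s2 -> s3 -> s5: 3 + 2 + 5 = 10
s1 -> s4 -> s2 -> s5: 2 + 3 + 6 = 11
s1 -> s2 -> s5: 3 + 6 = 9
s1 -> s2 -> s4 -> s5: 3 + 3 + 3 = 9
s1 -> s4 -> s5: 2 + 3 = 5
Best route has total 5.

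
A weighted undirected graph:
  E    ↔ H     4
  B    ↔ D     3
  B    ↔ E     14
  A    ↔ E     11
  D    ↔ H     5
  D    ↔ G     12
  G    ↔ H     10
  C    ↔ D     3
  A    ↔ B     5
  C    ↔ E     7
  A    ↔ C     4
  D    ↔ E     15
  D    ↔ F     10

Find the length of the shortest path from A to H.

Checking several routes:
A → E → H: 11 + 4 = 15
A → C → D → H: 4 + 3 + 5 = 12
A → B → D → H: 5 + 3 + 5 = 13
A → B → D → C → E → H: 5 + 3 + 3 + 7 + 4 = 22
A → C → E → H: 4 + 7 + 4 = 15
Best route has total 12.

12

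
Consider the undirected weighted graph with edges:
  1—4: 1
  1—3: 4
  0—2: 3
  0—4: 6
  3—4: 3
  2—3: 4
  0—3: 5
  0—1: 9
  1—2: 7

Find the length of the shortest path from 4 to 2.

Checking several routes:
4-1-3-2: 1 + 4 + 4 = 9
4-0-2: 6 + 3 = 9
4-3-2: 3 + 4 = 7
4-1-2: 1 + 7 = 8
Shortest: 7.

7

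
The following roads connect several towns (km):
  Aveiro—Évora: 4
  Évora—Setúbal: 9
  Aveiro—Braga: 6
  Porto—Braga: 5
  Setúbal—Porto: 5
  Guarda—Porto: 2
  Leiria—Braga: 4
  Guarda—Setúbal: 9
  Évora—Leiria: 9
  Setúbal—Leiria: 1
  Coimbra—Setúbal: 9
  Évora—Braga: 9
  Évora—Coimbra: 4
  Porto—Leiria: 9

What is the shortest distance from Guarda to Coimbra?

Comparing a few candidate routes:
Guarda → Porto → Braga → Évora → Coimbra: 2 + 5 + 9 + 4 = 20
Guarda → Setúbal → Coimbra: 9 + 9 = 18
Guarda → Porto → Setúbal → Leiria → Évora → Coimbra: 2 + 5 + 1 + 9 + 4 = 21
Guarda → Porto → Setúbal → Coimbra: 2 + 5 + 9 = 16
Guarda → Porto → Setúbal → Évora → Coimbra: 2 + 5 + 9 + 4 = 20
Guarda → Porto → Braga → Aveiro → Évora → Coimbra: 2 + 5 + 6 + 4 + 4 = 21
The minimum is 16 km.

16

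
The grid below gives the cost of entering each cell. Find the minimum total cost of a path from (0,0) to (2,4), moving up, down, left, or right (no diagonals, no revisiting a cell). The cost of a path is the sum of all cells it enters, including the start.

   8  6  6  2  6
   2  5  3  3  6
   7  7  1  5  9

33

Take (0,0) → (1,0) → (1,1) → (1,2) → (2,2) → (2,3) → (2,4) for a total of 8 + 2 + 5 + 3 + 1 + 5 + 9 = 33.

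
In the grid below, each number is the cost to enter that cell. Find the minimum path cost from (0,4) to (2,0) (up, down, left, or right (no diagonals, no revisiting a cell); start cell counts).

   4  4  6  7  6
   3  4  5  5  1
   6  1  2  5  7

Cheapest: r0c4 r1c4 r1c3 r1c2 r2c2 r2c1 r2c0
  6 + 1 + 5 + 5 + 2 + 1 + 6 = 26

26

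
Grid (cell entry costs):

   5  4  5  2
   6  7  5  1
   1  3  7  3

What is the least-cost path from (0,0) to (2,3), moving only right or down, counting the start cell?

Best path: [0,0] -> [0,1] -> [0,2] -> [0,3] -> [1,3] -> [2,3]
Cost: 5 + 4 + 5 + 2 + 1 + 3 = 20

20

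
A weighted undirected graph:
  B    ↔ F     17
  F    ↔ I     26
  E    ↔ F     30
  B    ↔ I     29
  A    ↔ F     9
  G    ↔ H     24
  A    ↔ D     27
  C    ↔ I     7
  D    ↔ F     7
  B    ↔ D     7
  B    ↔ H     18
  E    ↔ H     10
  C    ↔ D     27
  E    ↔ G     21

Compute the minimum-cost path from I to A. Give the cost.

35

Comparing a few candidate routes:
I -> C -> D -> F -> A: 7 + 27 + 7 + 9 = 50
I -> B -> D -> F -> A: 29 + 7 + 7 + 9 = 52
I -> F -> D -> A: 26 + 7 + 27 = 60
I -> B -> F -> A: 29 + 17 + 9 = 55
I -> C -> D -> A: 7 + 27 + 27 = 61
I -> F -> A: 26 + 9 = 35
Best route has total 35.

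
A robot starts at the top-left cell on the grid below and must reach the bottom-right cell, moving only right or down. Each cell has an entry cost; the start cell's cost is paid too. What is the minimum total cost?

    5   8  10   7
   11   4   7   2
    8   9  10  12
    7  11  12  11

49

Take (0,0) (0,1) (1,1) (1,2) (1,3) (2,3) (3,3) for a total of 5 + 8 + 4 + 7 + 2 + 12 + 11 = 49.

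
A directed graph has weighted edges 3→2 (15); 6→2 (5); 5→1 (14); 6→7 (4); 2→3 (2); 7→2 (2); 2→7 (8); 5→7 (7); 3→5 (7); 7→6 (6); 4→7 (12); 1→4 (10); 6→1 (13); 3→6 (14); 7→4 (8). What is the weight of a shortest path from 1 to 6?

Routes from 1 to 6:
1 → 4 → 7 → 2 → 3 → 6: 10 + 12 + 2 + 2 + 14 = 40
1 → 4 → 7 → 6: 10 + 12 + 6 = 28
The minimum is 28.

28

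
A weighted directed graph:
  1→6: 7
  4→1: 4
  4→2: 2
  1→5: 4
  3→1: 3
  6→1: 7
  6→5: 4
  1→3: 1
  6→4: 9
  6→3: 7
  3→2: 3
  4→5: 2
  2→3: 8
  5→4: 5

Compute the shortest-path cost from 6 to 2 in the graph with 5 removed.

Routes from 6 to 2 avoiding 5:
6 - 3 - 2: 7 + 3 = 10
6 - 4 - 1 - 3 - 2: 9 + 4 + 1 + 3 = 17
6 - 1 - 3 - 2: 7 + 1 + 3 = 11
6 - 4 - 2: 9 + 2 = 11
Best route has total 10.

10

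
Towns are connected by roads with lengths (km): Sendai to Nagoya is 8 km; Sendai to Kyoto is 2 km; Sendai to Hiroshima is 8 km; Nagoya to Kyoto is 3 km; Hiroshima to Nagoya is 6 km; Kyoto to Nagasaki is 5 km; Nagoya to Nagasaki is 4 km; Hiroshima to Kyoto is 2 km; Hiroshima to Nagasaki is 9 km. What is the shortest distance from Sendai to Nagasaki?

Some routes from Sendai to Nagasaki:
Sendai → Kyoto → Nagoya → Nagasaki: 2 + 3 + 4 = 9
Sendai → Nagoya → Nagasaki: 8 + 4 = 12
Sendai → Kyoto → Hiroshima → Nagoya → Nagasaki: 2 + 2 + 6 + 4 = 14
Sendai → Kyoto → Nagasaki: 2 + 5 = 7
Sendai → Hiroshima → Kyoto → Nagasaki: 8 + 2 + 5 = 15
Sendai → Kyoto → Hiroshima → Nagasaki: 2 + 2 + 9 = 13
Best route has total 7 km.

7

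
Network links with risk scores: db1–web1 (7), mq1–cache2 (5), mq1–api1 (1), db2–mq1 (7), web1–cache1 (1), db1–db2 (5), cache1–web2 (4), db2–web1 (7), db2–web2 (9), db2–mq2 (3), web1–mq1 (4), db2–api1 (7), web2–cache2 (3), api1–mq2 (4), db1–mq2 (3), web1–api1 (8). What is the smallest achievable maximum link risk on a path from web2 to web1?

Some routes from web2 to web1:
web2 → cache2 → mq1 → web1: max(3, 5, 4) = 5
web2 → cache2 → mq1 → api1 → db2 → db1 → web1: max(3, 5, 1, 7, 5, 7) = 7
web2 → cache2 → mq1 → api1 → db2 → web1: max(3, 5, 1, 7, 7) = 7
web2 → cache2 → mq1 → api1 → db2 → mq2 → db1 → web1: max(3, 5, 1, 7, 3, 3, 7) = 7
web2 → cache1 → web1: max(4, 1) = 4
Smallest bottleneck: 4.

4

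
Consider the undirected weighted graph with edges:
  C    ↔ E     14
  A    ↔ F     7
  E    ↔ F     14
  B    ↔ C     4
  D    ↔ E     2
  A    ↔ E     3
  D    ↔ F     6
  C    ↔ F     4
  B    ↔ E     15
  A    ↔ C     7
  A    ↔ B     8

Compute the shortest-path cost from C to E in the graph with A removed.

Routes from C to E avoiding A:
C → F → D → E: 4 + 6 + 2 = 12
C → F → E: 4 + 14 = 18
C → B → E: 4 + 15 = 19
C → E: 14
The minimum is 12.

12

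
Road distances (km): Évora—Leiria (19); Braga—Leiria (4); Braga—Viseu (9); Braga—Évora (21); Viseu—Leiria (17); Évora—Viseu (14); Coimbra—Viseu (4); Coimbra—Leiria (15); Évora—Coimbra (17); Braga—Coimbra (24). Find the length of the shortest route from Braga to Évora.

Checking several routes:
Braga → Viseu → Évora: 9 + 14 = 23
Braga → Viseu → Coimbra → Évora: 9 + 4 + 17 = 30
Braga → Évora: 21
Braga → Leiria → Viseu → Évora: 4 + 17 + 14 = 35
Braga → Leiria → Évora: 4 + 19 = 23
Best route has total 21 km.

21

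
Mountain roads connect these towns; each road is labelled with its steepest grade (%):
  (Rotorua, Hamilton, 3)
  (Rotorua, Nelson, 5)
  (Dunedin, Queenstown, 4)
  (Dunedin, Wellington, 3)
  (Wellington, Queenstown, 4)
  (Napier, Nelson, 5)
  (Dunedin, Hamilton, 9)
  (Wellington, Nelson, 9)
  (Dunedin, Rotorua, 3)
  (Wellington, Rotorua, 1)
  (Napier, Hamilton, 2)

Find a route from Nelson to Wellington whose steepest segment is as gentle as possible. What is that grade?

5

Checking several routes:
Nelson-Rotorua-Wellington: max(5, 1) = 5
Nelson-Rotorua-Dunedin-Queenstown-Wellington: max(5, 3, 4, 4) = 5
Nelson-Rotorua-Dunedin-Wellington: max(5, 3, 3) = 5
Best route has worst link 5%.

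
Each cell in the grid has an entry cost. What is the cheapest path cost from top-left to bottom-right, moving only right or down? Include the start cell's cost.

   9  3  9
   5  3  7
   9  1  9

One optimal route is (0,0)→(0,1)→(1,1)→(2,1)→(2,2).
Its cost is 9 + 3 + 3 + 1 + 9 = 25.
(Top row then right column would cost 37.)

25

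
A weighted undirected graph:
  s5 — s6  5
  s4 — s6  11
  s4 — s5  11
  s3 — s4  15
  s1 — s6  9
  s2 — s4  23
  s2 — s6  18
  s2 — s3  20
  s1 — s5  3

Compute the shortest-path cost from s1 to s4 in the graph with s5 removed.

20

Routes from s1 to s4 avoiding s5:
s1→s6→s2→s4: 9 + 18 + 23 = 50
s1→s6→s4: 9 + 11 = 20
s1→s6→s2→s3→s4: 9 + 18 + 20 + 15 = 62
Best route has total 20.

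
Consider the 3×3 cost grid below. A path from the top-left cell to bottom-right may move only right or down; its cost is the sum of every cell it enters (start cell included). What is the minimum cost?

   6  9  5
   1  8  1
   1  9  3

Take r0c0 r1c0 r1c1 r1c2 r2c2 for a total of 6 + 1 + 8 + 1 + 3 = 19.
(Top row then right column would cost 24.)

19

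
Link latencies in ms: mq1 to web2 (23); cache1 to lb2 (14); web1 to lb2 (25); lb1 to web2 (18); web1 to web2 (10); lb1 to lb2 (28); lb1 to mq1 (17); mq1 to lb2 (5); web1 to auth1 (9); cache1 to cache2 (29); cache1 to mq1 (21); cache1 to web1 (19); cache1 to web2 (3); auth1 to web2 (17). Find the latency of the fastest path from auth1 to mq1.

39

Some routes from auth1 to mq1:
auth1-web1-web2-mq1: 9 + 10 + 23 = 42
auth1-web2-cache1-mq1: 17 + 3 + 21 = 41
auth1-web2-mq1: 17 + 23 = 40
auth1-web1-web2-cache1-lb2-mq1: 9 + 10 + 3 + 14 + 5 = 41
auth1-web1-lb2-mq1: 9 + 25 + 5 = 39
auth1-web2-cache1-lb2-mq1: 17 + 3 + 14 + 5 = 39
Shortest: 39 ms.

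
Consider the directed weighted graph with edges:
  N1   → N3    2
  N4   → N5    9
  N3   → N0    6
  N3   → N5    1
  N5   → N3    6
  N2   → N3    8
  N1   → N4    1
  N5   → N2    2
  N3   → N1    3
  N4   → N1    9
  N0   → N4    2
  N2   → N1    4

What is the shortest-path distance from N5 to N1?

6

Comparing a few candidate routes:
N5 -> N3 -> N1: 6 + 3 = 9
N5 -> N2 -> N3 -> N1: 2 + 8 + 3 = 13
N5 -> N2 -> N1: 2 + 4 = 6
The minimum is 6.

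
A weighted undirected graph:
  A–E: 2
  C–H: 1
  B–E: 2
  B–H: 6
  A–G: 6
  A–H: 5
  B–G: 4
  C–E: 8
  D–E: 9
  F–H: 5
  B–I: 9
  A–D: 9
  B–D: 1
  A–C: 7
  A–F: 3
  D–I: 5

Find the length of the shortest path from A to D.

5

Checking several routes:
A → E → D: 2 + 9 = 11
A → D: 9
A → E → B → D: 2 + 2 + 1 = 5
The minimum is 5.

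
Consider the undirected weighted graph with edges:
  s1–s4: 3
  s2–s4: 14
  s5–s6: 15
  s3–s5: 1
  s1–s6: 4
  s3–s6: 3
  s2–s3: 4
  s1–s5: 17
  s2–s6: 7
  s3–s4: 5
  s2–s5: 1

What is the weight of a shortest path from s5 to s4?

A few of the s5→s4 routes:
s5 - s3 - s4: 1 + 5 = 6
s5 - s2 - s6 - s1 - s4: 1 + 7 + 4 + 3 = 15
s5 - s2 - s4: 1 + 14 = 15
s5 - s2 - s3 - s4: 1 + 4 + 5 = 10
s5 - s3 - s6 - s1 - s4: 1 + 3 + 4 + 3 = 11
The minimum is 6.

6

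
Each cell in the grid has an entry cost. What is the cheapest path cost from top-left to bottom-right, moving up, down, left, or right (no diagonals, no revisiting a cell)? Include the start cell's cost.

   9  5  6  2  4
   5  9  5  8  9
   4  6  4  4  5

Best path: (0,0) -> (1,0) -> (2,0) -> (2,1) -> (2,2) -> (2,3) -> (2,4)
Cost: 9 + 5 + 4 + 6 + 4 + 4 + 5 = 37

37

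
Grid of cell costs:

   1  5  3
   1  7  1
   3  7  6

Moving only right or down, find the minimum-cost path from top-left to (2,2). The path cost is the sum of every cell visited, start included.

16

Take (0,0) → (0,1) → (0,2) → (1,2) → (2,2) for a total of 1 + 5 + 3 + 1 + 6 = 16.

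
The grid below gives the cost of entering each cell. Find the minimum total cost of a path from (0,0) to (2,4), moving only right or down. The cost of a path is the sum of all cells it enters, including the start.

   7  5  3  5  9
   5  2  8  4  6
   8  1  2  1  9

27

Path r0c0 -> r0c1 -> r1c1 -> r2c1 -> r2c2 -> r2c3 -> r2c4: 7 + 5 + 2 + 1 + 2 + 1 + 9 = 27.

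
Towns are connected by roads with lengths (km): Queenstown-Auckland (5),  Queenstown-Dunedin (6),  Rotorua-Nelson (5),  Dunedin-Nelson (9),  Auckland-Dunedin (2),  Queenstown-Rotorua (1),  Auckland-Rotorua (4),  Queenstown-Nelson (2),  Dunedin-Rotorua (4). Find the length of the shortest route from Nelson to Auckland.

7

Comparing a few candidate routes:
Nelson - Queenstown - Rotorua - Auckland: 2 + 1 + 4 = 7
Nelson - Queenstown - Rotorua - Dunedin - Auckland: 2 + 1 + 4 + 2 = 9
Nelson - Queenstown - Auckland: 2 + 5 = 7
Best route has total 7 km.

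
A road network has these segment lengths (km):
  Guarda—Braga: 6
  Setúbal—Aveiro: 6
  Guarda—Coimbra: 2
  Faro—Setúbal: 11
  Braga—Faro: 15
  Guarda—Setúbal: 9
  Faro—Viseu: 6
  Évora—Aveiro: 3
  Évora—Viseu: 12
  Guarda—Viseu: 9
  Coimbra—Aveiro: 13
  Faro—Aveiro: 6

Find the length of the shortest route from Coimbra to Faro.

Some routes from Coimbra to Faro:
Coimbra-Aveiro-Setúbal-Faro: 13 + 6 + 11 = 30
Coimbra-Aveiro-Faro: 13 + 6 = 19
Coimbra-Guarda-Viseu-Faro: 2 + 9 + 6 = 17
Coimbra-Guarda-Setúbal-Aveiro-Faro: 2 + 9 + 6 + 6 = 23
Coimbra-Guarda-Braga-Faro: 2 + 6 + 15 = 23
Coimbra-Guarda-Setúbal-Faro: 2 + 9 + 11 = 22
Best route has total 17 km.

17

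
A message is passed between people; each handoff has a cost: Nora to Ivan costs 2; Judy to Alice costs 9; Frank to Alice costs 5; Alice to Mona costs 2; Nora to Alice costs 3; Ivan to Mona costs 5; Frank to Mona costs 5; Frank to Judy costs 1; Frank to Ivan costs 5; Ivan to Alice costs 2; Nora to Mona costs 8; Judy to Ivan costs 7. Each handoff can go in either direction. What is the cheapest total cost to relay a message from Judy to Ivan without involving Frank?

Some routes from Judy to Ivan avoiding Frank:
Judy - Alice - Mona - Ivan: 9 + 2 + 5 = 16
Judy - Alice - Ivan: 9 + 2 = 11
Judy - Ivan: 7
Judy - Alice - Nora - Ivan: 9 + 3 + 2 = 14
Best route has total 7.

7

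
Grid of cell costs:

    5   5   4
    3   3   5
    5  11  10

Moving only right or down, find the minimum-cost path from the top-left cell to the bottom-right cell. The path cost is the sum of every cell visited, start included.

Cheapest: r0c0 r1c0 r1c1 r1c2 r2c2
  5 + 3 + 3 + 5 + 10 = 26

26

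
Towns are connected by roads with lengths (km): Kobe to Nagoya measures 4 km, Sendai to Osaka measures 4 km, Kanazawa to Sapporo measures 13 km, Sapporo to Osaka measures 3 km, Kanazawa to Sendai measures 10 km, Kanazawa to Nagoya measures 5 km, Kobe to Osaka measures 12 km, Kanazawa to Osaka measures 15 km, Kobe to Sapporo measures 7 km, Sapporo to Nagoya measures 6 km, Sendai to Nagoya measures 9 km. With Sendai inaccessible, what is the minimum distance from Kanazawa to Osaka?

Comparing a few candidate routes:
Kanazawa - Nagoya - Sapporo - Kobe - Osaka: 5 + 6 + 7 + 12 = 30
Kanazawa - Nagoya - Sapporo - Osaka: 5 + 6 + 3 = 14
Kanazawa - Nagoya - Kobe - Sapporo - Osaka: 5 + 4 + 7 + 3 = 19
Kanazawa - Sapporo - Osaka: 13 + 3 = 16
Kanazawa - Nagoya - Kobe - Osaka: 5 + 4 + 12 = 21
Kanazawa - Osaka: 15
Best route has total 14 km.

14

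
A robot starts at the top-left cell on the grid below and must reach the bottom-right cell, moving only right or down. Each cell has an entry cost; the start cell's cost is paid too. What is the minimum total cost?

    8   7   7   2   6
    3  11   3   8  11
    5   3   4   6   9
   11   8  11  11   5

Cheapest: (0,0)→(1,0)→(2,0)→(2,1)→(2,2)→(2,3)→(2,4)→(3,4)
  8 + 3 + 5 + 3 + 4 + 6 + 9 + 5 = 43

43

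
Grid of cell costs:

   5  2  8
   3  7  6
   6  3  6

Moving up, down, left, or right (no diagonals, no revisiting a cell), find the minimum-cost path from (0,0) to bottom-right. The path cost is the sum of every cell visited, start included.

Take r0c0→r0c1→r1c1→r2c1→r2c2 for a total of 5 + 2 + 7 + 3 + 6 = 23.

23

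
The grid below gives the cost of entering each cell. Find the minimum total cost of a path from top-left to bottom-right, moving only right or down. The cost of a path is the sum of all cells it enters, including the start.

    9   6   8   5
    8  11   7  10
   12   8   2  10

42

Take [0,0] → [0,1] → [0,2] → [1,2] → [2,2] → [2,3] for a total of 9 + 6 + 8 + 7 + 2 + 10 = 42.
For comparison, the top-then-right route costs 48.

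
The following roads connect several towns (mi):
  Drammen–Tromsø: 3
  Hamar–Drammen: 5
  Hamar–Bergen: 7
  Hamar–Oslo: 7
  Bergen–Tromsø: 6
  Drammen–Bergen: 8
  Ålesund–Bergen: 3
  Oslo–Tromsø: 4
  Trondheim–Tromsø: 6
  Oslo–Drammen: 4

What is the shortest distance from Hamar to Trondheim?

Comparing a few candidate routes:
Hamar - Drammen - Oslo - Tromsø - Trondheim: 5 + 4 + 4 + 6 = 19
Hamar - Drammen - Tromsø - Trondheim: 5 + 3 + 6 = 14
Hamar - Oslo - Tromsø - Trondheim: 7 + 4 + 6 = 17
The minimum is 14 mi.

14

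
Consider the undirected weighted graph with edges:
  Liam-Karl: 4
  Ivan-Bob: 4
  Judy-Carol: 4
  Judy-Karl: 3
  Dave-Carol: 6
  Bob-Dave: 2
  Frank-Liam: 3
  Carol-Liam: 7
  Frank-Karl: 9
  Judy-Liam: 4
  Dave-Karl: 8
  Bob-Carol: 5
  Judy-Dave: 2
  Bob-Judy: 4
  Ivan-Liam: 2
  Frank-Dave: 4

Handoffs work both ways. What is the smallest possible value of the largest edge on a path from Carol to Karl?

Some routes from Carol to Karl:
Carol -> Judy -> Dave -> Frank -> Liam -> Karl: max(4, 2, 4, 3, 4) = 4
Carol -> Judy -> Karl: max(4, 3) = 4
Carol -> Judy -> Dave -> Bob -> Ivan -> Liam -> Karl: max(4, 2, 2, 4, 2, 4) = 4
Carol -> Judy -> Bob -> Ivan -> Liam -> Karl: max(4, 4, 4, 2, 4) = 4
Carol -> Judy -> Bob -> Dave -> Frank -> Liam -> Karl: max(4, 4, 2, 4, 3, 4) = 4
Best route has worst link 4.

4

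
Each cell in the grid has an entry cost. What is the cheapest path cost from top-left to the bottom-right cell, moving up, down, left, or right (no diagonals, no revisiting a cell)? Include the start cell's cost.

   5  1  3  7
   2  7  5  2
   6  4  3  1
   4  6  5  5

22

Best path: r0c0→r0c1→r0c2→r1c2→r1c3→r2c3→r3c3
Cost: 5 + 1 + 3 + 5 + 2 + 1 + 5 = 22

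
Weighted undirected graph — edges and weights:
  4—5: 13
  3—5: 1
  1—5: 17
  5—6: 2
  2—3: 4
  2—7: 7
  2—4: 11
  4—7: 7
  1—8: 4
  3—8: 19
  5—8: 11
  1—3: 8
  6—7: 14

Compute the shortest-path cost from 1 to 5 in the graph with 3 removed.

15

Paths from 1 to 5 avoiding 3:
1 -> 5: 17
1 -> 8 -> 5: 4 + 11 = 15
Best route has total 15.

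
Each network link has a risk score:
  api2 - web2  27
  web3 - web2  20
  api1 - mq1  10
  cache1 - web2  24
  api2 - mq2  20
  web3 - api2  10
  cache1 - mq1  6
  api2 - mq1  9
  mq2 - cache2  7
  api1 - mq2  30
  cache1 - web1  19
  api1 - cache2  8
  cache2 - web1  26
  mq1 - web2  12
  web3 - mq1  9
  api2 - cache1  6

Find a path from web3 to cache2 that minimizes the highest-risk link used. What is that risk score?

10

Checking several routes:
web3 - api2 - cache1 - mq1 - api1 - cache2: max(10, 6, 6, 10, 8) = 10
web3 - mq1 - api1 - cache2: max(9, 10, 8) = 10
web3 - api2 - mq1 - api1 - cache2: max(10, 9, 10, 8) = 10
Best route has worst link 10.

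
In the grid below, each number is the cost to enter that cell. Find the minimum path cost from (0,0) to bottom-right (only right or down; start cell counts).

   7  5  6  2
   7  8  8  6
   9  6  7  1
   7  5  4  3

One optimal route is r0c0 → r0c1 → r0c2 → r0c3 → r1c3 → r2c3 → r3c3.
Its cost is 7 + 5 + 6 + 2 + 6 + 1 + 3 = 30.

30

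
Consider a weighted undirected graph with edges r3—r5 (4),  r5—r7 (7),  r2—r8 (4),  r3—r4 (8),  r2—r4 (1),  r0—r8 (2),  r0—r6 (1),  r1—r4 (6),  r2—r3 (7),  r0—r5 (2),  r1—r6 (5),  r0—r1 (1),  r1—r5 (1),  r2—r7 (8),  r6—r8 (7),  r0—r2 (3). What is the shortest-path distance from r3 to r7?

11

Checking several routes:
r3 → r2 → r7: 7 + 8 = 15
r3 → r5 → r0 → r2 → r7: 4 + 2 + 3 + 8 = 17
r3 → r4 → r2 → r7: 8 + 1 + 8 = 17
r3 → r5 → r1 → r0 → r2 → r7: 4 + 1 + 1 + 3 + 8 = 17
r3 → r5 → r7: 4 + 7 = 11
The minimum is 11.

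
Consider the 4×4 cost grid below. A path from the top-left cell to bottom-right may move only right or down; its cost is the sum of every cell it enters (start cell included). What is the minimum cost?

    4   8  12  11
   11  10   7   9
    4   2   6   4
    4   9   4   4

35

One optimal route is [0,0] -> [1,0] -> [2,0] -> [2,1] -> [2,2] -> [2,3] -> [3,3].
Its cost is 4 + 11 + 4 + 2 + 6 + 4 + 4 = 35.
For comparison, the top-then-right route costs 52.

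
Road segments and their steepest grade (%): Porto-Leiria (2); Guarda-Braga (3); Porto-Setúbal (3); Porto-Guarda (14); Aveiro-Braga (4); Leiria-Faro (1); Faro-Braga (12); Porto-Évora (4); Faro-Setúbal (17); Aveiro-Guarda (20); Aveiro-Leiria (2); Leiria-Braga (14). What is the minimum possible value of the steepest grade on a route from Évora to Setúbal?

A few of the Évora→Setúbal routes:
Évora -> Porto -> Setúbal: max(4, 3) = 4
Évora -> Porto -> Leiria -> Braga -> Faro -> Setúbal: max(4, 2, 14, 12, 17) = 17
Évora -> Porto -> Guarda -> Braga -> Leiria -> Faro -> Setúbal: max(4, 14, 3, 14, 1, 17) = 17
Évora -> Porto -> Guarda -> Braga -> Faro -> Setúbal: max(4, 14, 3, 12, 17) = 17
Évora -> Porto -> Guarda -> Braga -> Aveiro -> Leiria -> Faro -> Setúbal: max(4, 14, 3, 4, 2, 1, 17) = 17
The minimum achievable maximum is 4%.

4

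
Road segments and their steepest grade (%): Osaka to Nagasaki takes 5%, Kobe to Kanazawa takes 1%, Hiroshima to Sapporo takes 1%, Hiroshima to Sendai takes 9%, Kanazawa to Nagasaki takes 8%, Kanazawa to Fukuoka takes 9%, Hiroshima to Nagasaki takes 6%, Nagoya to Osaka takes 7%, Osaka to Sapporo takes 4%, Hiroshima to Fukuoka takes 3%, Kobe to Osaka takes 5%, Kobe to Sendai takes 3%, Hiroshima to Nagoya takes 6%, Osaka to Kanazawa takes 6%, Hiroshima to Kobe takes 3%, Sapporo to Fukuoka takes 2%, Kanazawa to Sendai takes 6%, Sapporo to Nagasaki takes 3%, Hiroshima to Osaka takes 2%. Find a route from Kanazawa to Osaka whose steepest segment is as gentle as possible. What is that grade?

Some routes from Kanazawa to Osaka:
Kanazawa -> Kobe -> Hiroshima -> Sapporo -> Osaka: max(1, 3, 1, 4) = 4
Kanazawa -> Kobe -> Hiroshima -> Fukuoka -> Sapporo -> Osaka: max(1, 3, 3, 2, 4) = 4
Kanazawa -> Kobe -> Osaka: max(1, 5) = 5
Kanazawa -> Kobe -> Hiroshima -> Osaka: max(1, 3, 2) = 3
Kanazawa -> Kobe -> Hiroshima -> Fukuoka -> Sapporo -> Nagasaki -> Osaka: max(1, 3, 3, 2, 3, 5) = 5
Smallest bottleneck: 3%.

3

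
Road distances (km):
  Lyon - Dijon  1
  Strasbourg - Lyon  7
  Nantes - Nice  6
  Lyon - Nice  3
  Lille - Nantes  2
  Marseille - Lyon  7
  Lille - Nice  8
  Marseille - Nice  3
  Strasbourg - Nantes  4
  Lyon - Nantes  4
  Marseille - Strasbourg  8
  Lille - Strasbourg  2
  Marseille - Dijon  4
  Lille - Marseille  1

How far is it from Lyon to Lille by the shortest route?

6

Comparing a few candidate routes:
Lyon-Dijon-Marseille-Lille: 1 + 4 + 1 = 6
Lyon-Nice-Marseille-Lille: 3 + 3 + 1 = 7
Lyon-Marseille-Lille: 7 + 1 = 8
Lyon-Strasbourg-Lille: 7 + 2 = 9
Lyon-Nantes-Lille: 4 + 2 = 6
Shortest: 6 km.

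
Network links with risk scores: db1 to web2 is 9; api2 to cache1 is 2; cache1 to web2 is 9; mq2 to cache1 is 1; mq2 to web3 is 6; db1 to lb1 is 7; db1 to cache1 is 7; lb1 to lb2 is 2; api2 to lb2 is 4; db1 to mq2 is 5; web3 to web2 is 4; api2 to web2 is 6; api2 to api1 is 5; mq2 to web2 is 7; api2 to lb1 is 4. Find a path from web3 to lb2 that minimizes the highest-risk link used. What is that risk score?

6

Checking several routes:
web3 -> mq2 -> cache1 -> api2 -> lb1 -> lb2: max(6, 1, 2, 4, 2) = 6
web3 -> mq2 -> cache1 -> db1 -> lb1 -> lb2: max(6, 1, 7, 7, 2) = 7
web3 -> mq2 -> cache1 -> api2 -> lb2: max(6, 1, 2, 4) = 6
web3 -> web2 -> api2 -> lb2: max(4, 6, 4) = 6
web3 -> web2 -> api2 -> lb1 -> lb2: max(4, 6, 4, 2) = 6
web3 -> mq2 -> cache1 -> db1 -> lb1 -> api2 -> lb2: max(6, 1, 7, 7, 4, 4) = 7
Smallest bottleneck: 6.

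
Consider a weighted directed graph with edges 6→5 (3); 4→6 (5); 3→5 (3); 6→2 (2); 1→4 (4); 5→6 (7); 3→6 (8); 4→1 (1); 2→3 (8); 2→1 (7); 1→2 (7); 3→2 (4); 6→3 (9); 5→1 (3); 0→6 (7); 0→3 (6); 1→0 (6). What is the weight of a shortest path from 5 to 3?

15

Checking several routes:
5-1-4-6-2-3: 3 + 4 + 5 + 2 + 8 = 22
5-1-4-6-3: 3 + 4 + 5 + 9 = 21
5-1-0-3: 3 + 6 + 6 = 15
5-1-2-3: 3 + 7 + 8 = 18
5-6-2-3: 7 + 2 + 8 = 17
5-6-3: 7 + 9 = 16
The minimum is 15.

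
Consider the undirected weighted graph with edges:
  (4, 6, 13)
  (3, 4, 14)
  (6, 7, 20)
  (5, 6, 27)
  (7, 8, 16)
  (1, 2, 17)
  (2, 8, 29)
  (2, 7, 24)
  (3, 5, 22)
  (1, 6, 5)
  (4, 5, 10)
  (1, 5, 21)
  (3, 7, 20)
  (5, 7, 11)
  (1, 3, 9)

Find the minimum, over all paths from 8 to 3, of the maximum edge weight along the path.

Checking several routes:
8-7-3: max(16, 20) = 20
8-7-5-4-6-1-3: max(16, 11, 10, 13, 5, 9) = 16
8-7-5-4-3: max(16, 11, 10, 14) = 16
Smallest bottleneck: 16.

16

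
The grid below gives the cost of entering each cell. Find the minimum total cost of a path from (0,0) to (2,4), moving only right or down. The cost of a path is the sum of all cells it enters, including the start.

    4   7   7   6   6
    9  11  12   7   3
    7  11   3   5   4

Path (0,0) -> (0,1) -> (0,2) -> (0,3) -> (0,4) -> (1,4) -> (2,4): 4 + 7 + 7 + 6 + 6 + 3 + 4 = 37.

37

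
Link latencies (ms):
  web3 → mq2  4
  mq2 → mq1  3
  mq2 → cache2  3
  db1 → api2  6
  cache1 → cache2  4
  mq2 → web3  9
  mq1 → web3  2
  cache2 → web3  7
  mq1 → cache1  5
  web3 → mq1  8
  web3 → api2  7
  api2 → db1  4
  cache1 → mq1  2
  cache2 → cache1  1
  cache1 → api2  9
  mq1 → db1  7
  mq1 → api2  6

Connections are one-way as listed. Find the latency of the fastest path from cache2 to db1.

Comparing a few candidate routes:
cache2 → web3 → api2 → db1: 7 + 7 + 4 = 18
cache2 → cache1 → mq1 → db1: 1 + 2 + 7 = 10
cache2 → cache1 → mq1 → web3 → api2 → db1: 1 + 2 + 2 + 7 + 4 = 16
cache2 → cache1 → mq1 → api2 → db1: 1 + 2 + 6 + 4 = 13
cache2 → cache1 → api2 → db1: 1 + 9 + 4 = 14
Best route has total 10 ms.

10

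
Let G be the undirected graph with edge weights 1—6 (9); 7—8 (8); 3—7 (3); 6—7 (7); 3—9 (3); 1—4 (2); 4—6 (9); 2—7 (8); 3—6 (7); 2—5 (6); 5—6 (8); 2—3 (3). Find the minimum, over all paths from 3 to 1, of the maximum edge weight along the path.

Checking several routes:
3-2-5-6-1: max(3, 6, 8, 9) = 9
3-7-2-5-6-4-1: max(3, 8, 6, 8, 9, 2) = 9
3-7-6-4-1: max(3, 7, 9, 2) = 9
3-2-5-6-4-1: max(3, 6, 8, 9, 2) = 9
3-7-2-5-6-1: max(3, 8, 6, 8, 9) = 9
3-7-6-1: max(3, 7, 9) = 9
Smallest bottleneck: 9.

9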